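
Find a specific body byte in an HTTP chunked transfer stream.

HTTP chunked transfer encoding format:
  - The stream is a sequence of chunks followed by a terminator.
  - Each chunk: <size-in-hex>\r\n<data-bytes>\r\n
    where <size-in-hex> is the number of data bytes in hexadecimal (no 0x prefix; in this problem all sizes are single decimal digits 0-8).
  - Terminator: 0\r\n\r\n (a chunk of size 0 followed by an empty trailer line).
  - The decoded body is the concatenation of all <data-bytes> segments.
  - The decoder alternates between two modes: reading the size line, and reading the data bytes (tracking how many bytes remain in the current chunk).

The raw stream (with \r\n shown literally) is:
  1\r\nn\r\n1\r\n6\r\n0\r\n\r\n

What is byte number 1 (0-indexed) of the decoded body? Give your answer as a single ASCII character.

Chunk 1: stream[0..1]='1' size=0x1=1, data at stream[3..4]='n' -> body[0..1], body so far='n'
Chunk 2: stream[6..7]='1' size=0x1=1, data at stream[9..10]='6' -> body[1..2], body so far='n6'
Chunk 3: stream[12..13]='0' size=0 (terminator). Final body='n6' (2 bytes)
Body byte 1 = '6'

Answer: 6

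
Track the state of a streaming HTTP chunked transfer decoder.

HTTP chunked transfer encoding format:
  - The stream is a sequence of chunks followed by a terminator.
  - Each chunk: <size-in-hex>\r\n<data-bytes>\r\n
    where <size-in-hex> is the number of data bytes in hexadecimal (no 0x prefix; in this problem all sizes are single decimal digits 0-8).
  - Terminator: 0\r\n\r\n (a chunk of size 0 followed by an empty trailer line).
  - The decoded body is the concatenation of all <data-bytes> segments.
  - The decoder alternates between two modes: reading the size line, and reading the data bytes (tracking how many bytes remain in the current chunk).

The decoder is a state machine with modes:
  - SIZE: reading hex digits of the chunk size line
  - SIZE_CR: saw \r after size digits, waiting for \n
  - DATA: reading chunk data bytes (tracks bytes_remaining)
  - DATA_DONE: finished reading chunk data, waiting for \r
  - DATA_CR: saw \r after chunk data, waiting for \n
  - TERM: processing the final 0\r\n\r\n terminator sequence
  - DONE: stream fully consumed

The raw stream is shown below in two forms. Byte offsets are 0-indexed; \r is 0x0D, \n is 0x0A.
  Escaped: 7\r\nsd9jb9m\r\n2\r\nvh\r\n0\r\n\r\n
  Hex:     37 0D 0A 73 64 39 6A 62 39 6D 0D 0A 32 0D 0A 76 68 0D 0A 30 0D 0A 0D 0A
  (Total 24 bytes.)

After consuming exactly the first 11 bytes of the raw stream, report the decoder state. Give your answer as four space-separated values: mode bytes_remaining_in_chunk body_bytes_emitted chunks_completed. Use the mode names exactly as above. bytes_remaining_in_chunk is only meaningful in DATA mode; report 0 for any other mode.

Answer: DATA_CR 0 7 0

Derivation:
Byte 0 = '7': mode=SIZE remaining=0 emitted=0 chunks_done=0
Byte 1 = 0x0D: mode=SIZE_CR remaining=0 emitted=0 chunks_done=0
Byte 2 = 0x0A: mode=DATA remaining=7 emitted=0 chunks_done=0
Byte 3 = 's': mode=DATA remaining=6 emitted=1 chunks_done=0
Byte 4 = 'd': mode=DATA remaining=5 emitted=2 chunks_done=0
Byte 5 = '9': mode=DATA remaining=4 emitted=3 chunks_done=0
Byte 6 = 'j': mode=DATA remaining=3 emitted=4 chunks_done=0
Byte 7 = 'b': mode=DATA remaining=2 emitted=5 chunks_done=0
Byte 8 = '9': mode=DATA remaining=1 emitted=6 chunks_done=0
Byte 9 = 'm': mode=DATA_DONE remaining=0 emitted=7 chunks_done=0
Byte 10 = 0x0D: mode=DATA_CR remaining=0 emitted=7 chunks_done=0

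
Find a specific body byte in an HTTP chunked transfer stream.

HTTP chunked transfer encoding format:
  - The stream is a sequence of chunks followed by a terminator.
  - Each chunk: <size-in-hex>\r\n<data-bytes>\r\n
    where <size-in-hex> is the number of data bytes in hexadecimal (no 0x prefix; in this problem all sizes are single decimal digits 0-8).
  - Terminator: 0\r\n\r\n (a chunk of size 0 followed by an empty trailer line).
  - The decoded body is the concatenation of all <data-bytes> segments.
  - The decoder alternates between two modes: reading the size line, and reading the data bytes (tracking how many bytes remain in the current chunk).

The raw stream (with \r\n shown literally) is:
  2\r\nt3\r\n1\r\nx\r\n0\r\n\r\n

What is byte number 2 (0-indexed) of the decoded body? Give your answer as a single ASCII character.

Chunk 1: stream[0..1]='2' size=0x2=2, data at stream[3..5]='t3' -> body[0..2], body so far='t3'
Chunk 2: stream[7..8]='1' size=0x1=1, data at stream[10..11]='x' -> body[2..3], body so far='t3x'
Chunk 3: stream[13..14]='0' size=0 (terminator). Final body='t3x' (3 bytes)
Body byte 2 = 'x'

Answer: x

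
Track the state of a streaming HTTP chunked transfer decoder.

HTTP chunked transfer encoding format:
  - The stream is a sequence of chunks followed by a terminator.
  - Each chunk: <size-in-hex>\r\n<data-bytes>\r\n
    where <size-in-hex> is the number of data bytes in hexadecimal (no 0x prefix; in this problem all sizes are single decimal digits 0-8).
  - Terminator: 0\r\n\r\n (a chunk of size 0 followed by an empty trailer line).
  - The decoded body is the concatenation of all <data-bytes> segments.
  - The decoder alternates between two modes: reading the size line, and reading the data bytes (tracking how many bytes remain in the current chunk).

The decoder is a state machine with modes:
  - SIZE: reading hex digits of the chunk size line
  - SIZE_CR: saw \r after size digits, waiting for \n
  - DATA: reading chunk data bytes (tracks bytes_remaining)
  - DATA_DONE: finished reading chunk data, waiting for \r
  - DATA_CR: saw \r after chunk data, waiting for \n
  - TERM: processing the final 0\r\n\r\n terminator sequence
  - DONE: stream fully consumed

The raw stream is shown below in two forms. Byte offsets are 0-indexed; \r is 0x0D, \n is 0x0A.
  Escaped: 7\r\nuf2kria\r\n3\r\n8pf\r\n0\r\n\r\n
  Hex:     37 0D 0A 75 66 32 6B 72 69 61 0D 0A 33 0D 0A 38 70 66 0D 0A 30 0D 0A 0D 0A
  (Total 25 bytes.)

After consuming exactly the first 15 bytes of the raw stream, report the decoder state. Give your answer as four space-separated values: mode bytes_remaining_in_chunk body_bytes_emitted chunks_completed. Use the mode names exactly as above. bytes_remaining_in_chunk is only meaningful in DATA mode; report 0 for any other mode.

Answer: DATA 3 7 1

Derivation:
Byte 0 = '7': mode=SIZE remaining=0 emitted=0 chunks_done=0
Byte 1 = 0x0D: mode=SIZE_CR remaining=0 emitted=0 chunks_done=0
Byte 2 = 0x0A: mode=DATA remaining=7 emitted=0 chunks_done=0
Byte 3 = 'u': mode=DATA remaining=6 emitted=1 chunks_done=0
Byte 4 = 'f': mode=DATA remaining=5 emitted=2 chunks_done=0
Byte 5 = '2': mode=DATA remaining=4 emitted=3 chunks_done=0
Byte 6 = 'k': mode=DATA remaining=3 emitted=4 chunks_done=0
Byte 7 = 'r': mode=DATA remaining=2 emitted=5 chunks_done=0
Byte 8 = 'i': mode=DATA remaining=1 emitted=6 chunks_done=0
Byte 9 = 'a': mode=DATA_DONE remaining=0 emitted=7 chunks_done=0
Byte 10 = 0x0D: mode=DATA_CR remaining=0 emitted=7 chunks_done=0
Byte 11 = 0x0A: mode=SIZE remaining=0 emitted=7 chunks_done=1
Byte 12 = '3': mode=SIZE remaining=0 emitted=7 chunks_done=1
Byte 13 = 0x0D: mode=SIZE_CR remaining=0 emitted=7 chunks_done=1
Byte 14 = 0x0A: mode=DATA remaining=3 emitted=7 chunks_done=1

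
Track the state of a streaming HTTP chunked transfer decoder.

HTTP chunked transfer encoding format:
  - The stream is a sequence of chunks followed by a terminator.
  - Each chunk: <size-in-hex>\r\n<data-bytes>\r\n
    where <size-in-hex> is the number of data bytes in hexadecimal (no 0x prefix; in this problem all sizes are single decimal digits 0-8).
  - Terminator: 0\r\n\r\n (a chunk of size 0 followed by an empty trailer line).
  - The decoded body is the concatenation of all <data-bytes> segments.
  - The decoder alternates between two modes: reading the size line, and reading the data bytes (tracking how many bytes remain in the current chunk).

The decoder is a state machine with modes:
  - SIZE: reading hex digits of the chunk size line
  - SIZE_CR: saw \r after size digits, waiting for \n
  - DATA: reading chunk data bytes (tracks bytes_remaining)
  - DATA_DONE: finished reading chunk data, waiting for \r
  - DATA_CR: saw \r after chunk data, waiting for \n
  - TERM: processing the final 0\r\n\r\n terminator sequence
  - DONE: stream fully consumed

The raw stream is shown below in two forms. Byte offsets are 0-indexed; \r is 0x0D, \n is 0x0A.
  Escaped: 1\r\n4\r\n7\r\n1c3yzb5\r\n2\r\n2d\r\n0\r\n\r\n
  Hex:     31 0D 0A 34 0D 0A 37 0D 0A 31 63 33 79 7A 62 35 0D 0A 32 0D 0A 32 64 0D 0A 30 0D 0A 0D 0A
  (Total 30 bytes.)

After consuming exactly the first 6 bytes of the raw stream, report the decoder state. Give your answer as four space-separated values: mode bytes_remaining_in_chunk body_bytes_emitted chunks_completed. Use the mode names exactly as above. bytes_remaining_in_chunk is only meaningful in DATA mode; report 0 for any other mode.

Byte 0 = '1': mode=SIZE remaining=0 emitted=0 chunks_done=0
Byte 1 = 0x0D: mode=SIZE_CR remaining=0 emitted=0 chunks_done=0
Byte 2 = 0x0A: mode=DATA remaining=1 emitted=0 chunks_done=0
Byte 3 = '4': mode=DATA_DONE remaining=0 emitted=1 chunks_done=0
Byte 4 = 0x0D: mode=DATA_CR remaining=0 emitted=1 chunks_done=0
Byte 5 = 0x0A: mode=SIZE remaining=0 emitted=1 chunks_done=1

Answer: SIZE 0 1 1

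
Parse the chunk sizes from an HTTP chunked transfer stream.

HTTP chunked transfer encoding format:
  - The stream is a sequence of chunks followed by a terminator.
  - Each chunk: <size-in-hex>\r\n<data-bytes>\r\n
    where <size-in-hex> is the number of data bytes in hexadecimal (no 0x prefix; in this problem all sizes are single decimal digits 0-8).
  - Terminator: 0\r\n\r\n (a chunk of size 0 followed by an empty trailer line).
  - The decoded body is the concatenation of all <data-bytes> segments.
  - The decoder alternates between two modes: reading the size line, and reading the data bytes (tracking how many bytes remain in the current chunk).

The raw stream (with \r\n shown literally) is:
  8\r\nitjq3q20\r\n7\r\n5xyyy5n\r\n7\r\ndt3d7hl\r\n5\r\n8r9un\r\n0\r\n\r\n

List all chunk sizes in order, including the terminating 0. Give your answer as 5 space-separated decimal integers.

Chunk 1: stream[0..1]='8' size=0x8=8, data at stream[3..11]='itjq3q20' -> body[0..8], body so far='itjq3q20'
Chunk 2: stream[13..14]='7' size=0x7=7, data at stream[16..23]='5xyyy5n' -> body[8..15], body so far='itjq3q205xyyy5n'
Chunk 3: stream[25..26]='7' size=0x7=7, data at stream[28..35]='dt3d7hl' -> body[15..22], body so far='itjq3q205xyyy5ndt3d7hl'
Chunk 4: stream[37..38]='5' size=0x5=5, data at stream[40..45]='8r9un' -> body[22..27], body so far='itjq3q205xyyy5ndt3d7hl8r9un'
Chunk 5: stream[47..48]='0' size=0 (terminator). Final body='itjq3q205xyyy5ndt3d7hl8r9un' (27 bytes)

Answer: 8 7 7 5 0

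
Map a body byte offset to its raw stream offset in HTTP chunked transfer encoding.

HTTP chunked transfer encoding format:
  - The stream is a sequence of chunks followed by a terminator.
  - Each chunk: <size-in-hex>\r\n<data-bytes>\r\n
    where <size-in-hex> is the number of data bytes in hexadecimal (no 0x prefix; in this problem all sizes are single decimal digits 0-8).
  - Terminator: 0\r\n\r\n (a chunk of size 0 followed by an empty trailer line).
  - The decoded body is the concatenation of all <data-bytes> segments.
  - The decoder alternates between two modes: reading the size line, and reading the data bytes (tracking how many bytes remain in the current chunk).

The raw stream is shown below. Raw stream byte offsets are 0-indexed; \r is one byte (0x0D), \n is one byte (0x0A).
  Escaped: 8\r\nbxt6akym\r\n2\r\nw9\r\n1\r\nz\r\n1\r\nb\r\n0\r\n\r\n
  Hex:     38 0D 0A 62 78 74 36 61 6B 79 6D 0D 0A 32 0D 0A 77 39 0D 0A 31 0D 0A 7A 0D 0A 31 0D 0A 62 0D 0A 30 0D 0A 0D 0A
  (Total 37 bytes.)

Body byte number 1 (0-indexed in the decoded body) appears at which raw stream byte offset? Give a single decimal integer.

Answer: 4

Derivation:
Chunk 1: stream[0..1]='8' size=0x8=8, data at stream[3..11]='bxt6akym' -> body[0..8], body so far='bxt6akym'
Chunk 2: stream[13..14]='2' size=0x2=2, data at stream[16..18]='w9' -> body[8..10], body so far='bxt6akymw9'
Chunk 3: stream[20..21]='1' size=0x1=1, data at stream[23..24]='z' -> body[10..11], body so far='bxt6akymw9z'
Chunk 4: stream[26..27]='1' size=0x1=1, data at stream[29..30]='b' -> body[11..12], body so far='bxt6akymw9zb'
Chunk 5: stream[32..33]='0' size=0 (terminator). Final body='bxt6akymw9zb' (12 bytes)
Body byte 1 at stream offset 4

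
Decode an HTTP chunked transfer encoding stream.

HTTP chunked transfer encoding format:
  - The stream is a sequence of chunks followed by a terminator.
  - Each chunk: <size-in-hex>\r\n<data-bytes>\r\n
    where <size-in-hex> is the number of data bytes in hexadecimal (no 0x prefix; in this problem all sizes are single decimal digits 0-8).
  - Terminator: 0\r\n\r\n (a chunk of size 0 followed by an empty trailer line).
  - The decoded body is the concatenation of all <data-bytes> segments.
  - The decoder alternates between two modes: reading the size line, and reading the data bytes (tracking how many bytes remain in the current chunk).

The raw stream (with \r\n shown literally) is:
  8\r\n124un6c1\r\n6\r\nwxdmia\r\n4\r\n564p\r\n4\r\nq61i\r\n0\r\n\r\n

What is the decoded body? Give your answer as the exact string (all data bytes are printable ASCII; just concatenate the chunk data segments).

Answer: 124un6c1wxdmia564pq61i

Derivation:
Chunk 1: stream[0..1]='8' size=0x8=8, data at stream[3..11]='124un6c1' -> body[0..8], body so far='124un6c1'
Chunk 2: stream[13..14]='6' size=0x6=6, data at stream[16..22]='wxdmia' -> body[8..14], body so far='124un6c1wxdmia'
Chunk 3: stream[24..25]='4' size=0x4=4, data at stream[27..31]='564p' -> body[14..18], body so far='124un6c1wxdmia564p'
Chunk 4: stream[33..34]='4' size=0x4=4, data at stream[36..40]='q61i' -> body[18..22], body so far='124un6c1wxdmia564pq61i'
Chunk 5: stream[42..43]='0' size=0 (terminator). Final body='124un6c1wxdmia564pq61i' (22 bytes)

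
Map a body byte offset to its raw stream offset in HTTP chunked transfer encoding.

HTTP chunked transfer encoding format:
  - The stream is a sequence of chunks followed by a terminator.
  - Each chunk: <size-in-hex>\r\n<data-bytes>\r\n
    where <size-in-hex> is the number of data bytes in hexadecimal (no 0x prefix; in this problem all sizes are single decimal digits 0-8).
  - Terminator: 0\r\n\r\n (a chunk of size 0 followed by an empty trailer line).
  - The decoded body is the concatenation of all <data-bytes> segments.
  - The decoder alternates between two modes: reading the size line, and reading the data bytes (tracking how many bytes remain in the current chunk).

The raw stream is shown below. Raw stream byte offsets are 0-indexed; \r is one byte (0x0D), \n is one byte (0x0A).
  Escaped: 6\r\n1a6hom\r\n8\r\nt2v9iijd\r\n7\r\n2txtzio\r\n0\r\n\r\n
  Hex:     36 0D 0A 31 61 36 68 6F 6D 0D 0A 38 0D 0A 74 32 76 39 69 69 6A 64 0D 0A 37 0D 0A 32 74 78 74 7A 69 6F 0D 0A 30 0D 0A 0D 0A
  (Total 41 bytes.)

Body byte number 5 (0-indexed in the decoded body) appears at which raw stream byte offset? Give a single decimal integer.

Answer: 8

Derivation:
Chunk 1: stream[0..1]='6' size=0x6=6, data at stream[3..9]='1a6hom' -> body[0..6], body so far='1a6hom'
Chunk 2: stream[11..12]='8' size=0x8=8, data at stream[14..22]='t2v9iijd' -> body[6..14], body so far='1a6homt2v9iijd'
Chunk 3: stream[24..25]='7' size=0x7=7, data at stream[27..34]='2txtzio' -> body[14..21], body so far='1a6homt2v9iijd2txtzio'
Chunk 4: stream[36..37]='0' size=0 (terminator). Final body='1a6homt2v9iijd2txtzio' (21 bytes)
Body byte 5 at stream offset 8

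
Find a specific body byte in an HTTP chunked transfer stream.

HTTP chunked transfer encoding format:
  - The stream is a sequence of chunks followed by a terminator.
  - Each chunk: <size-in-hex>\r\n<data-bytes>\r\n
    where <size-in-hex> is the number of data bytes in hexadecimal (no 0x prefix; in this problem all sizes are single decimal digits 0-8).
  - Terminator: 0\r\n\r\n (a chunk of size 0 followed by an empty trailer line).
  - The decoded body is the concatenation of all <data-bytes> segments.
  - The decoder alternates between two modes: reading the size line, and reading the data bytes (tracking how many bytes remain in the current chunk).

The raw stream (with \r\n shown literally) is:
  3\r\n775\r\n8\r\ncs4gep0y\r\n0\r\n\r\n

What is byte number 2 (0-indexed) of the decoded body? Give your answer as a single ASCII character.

Answer: 5

Derivation:
Chunk 1: stream[0..1]='3' size=0x3=3, data at stream[3..6]='775' -> body[0..3], body so far='775'
Chunk 2: stream[8..9]='8' size=0x8=8, data at stream[11..19]='cs4gep0y' -> body[3..11], body so far='775cs4gep0y'
Chunk 3: stream[21..22]='0' size=0 (terminator). Final body='775cs4gep0y' (11 bytes)
Body byte 2 = '5'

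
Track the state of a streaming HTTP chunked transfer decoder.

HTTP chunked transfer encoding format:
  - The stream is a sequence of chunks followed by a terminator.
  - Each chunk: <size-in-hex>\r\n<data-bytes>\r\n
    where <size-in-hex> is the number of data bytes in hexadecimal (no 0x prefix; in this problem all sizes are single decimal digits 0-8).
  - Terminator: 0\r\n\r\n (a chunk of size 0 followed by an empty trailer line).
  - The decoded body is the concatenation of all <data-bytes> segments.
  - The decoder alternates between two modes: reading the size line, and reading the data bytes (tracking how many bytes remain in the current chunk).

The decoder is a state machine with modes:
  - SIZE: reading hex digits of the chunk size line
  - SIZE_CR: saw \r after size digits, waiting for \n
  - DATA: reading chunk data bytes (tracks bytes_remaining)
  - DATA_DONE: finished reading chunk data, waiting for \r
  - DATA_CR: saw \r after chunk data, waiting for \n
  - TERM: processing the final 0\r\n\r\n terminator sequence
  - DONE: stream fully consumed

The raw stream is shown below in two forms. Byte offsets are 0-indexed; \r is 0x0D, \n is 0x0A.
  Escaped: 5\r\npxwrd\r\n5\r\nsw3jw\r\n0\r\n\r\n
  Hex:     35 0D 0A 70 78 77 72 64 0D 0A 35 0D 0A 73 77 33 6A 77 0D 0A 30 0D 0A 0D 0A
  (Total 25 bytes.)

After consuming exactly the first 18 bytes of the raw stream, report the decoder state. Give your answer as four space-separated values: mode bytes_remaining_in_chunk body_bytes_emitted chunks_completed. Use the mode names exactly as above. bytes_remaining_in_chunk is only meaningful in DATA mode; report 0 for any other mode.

Byte 0 = '5': mode=SIZE remaining=0 emitted=0 chunks_done=0
Byte 1 = 0x0D: mode=SIZE_CR remaining=0 emitted=0 chunks_done=0
Byte 2 = 0x0A: mode=DATA remaining=5 emitted=0 chunks_done=0
Byte 3 = 'p': mode=DATA remaining=4 emitted=1 chunks_done=0
Byte 4 = 'x': mode=DATA remaining=3 emitted=2 chunks_done=0
Byte 5 = 'w': mode=DATA remaining=2 emitted=3 chunks_done=0
Byte 6 = 'r': mode=DATA remaining=1 emitted=4 chunks_done=0
Byte 7 = 'd': mode=DATA_DONE remaining=0 emitted=5 chunks_done=0
Byte 8 = 0x0D: mode=DATA_CR remaining=0 emitted=5 chunks_done=0
Byte 9 = 0x0A: mode=SIZE remaining=0 emitted=5 chunks_done=1
Byte 10 = '5': mode=SIZE remaining=0 emitted=5 chunks_done=1
Byte 11 = 0x0D: mode=SIZE_CR remaining=0 emitted=5 chunks_done=1
Byte 12 = 0x0A: mode=DATA remaining=5 emitted=5 chunks_done=1
Byte 13 = 's': mode=DATA remaining=4 emitted=6 chunks_done=1
Byte 14 = 'w': mode=DATA remaining=3 emitted=7 chunks_done=1
Byte 15 = '3': mode=DATA remaining=2 emitted=8 chunks_done=1
Byte 16 = 'j': mode=DATA remaining=1 emitted=9 chunks_done=1
Byte 17 = 'w': mode=DATA_DONE remaining=0 emitted=10 chunks_done=1

Answer: DATA_DONE 0 10 1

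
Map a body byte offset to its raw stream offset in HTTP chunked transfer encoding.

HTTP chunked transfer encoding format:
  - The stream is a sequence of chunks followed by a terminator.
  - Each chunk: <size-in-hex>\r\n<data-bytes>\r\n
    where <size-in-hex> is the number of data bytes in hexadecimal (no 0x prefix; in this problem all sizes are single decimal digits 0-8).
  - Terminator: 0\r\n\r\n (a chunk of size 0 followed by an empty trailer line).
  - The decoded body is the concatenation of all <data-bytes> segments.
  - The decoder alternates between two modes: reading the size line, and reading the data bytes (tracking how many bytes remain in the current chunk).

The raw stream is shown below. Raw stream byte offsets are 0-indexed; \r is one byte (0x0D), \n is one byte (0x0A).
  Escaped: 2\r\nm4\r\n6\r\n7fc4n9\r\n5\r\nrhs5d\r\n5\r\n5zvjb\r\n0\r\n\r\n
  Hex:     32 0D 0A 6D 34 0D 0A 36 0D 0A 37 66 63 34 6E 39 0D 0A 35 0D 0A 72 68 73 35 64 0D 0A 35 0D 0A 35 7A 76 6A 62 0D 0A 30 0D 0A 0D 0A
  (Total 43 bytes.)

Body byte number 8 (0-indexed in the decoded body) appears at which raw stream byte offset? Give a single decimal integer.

Answer: 21

Derivation:
Chunk 1: stream[0..1]='2' size=0x2=2, data at stream[3..5]='m4' -> body[0..2], body so far='m4'
Chunk 2: stream[7..8]='6' size=0x6=6, data at stream[10..16]='7fc4n9' -> body[2..8], body so far='m47fc4n9'
Chunk 3: stream[18..19]='5' size=0x5=5, data at stream[21..26]='rhs5d' -> body[8..13], body so far='m47fc4n9rhs5d'
Chunk 4: stream[28..29]='5' size=0x5=5, data at stream[31..36]='5zvjb' -> body[13..18], body so far='m47fc4n9rhs5d5zvjb'
Chunk 5: stream[38..39]='0' size=0 (terminator). Final body='m47fc4n9rhs5d5zvjb' (18 bytes)
Body byte 8 at stream offset 21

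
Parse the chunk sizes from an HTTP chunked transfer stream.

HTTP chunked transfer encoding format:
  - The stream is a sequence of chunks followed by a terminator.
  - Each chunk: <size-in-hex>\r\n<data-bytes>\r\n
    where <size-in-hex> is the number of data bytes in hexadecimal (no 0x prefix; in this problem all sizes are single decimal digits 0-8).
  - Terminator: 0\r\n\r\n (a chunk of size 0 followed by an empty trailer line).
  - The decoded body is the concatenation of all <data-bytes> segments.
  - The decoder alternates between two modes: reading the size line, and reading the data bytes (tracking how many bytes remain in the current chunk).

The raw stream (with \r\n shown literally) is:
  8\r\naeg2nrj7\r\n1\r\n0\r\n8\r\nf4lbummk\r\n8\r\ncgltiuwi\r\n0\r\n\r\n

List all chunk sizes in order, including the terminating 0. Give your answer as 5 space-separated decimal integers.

Answer: 8 1 8 8 0

Derivation:
Chunk 1: stream[0..1]='8' size=0x8=8, data at stream[3..11]='aeg2nrj7' -> body[0..8], body so far='aeg2nrj7'
Chunk 2: stream[13..14]='1' size=0x1=1, data at stream[16..17]='0' -> body[8..9], body so far='aeg2nrj70'
Chunk 3: stream[19..20]='8' size=0x8=8, data at stream[22..30]='f4lbummk' -> body[9..17], body so far='aeg2nrj70f4lbummk'
Chunk 4: stream[32..33]='8' size=0x8=8, data at stream[35..43]='cgltiuwi' -> body[17..25], body so far='aeg2nrj70f4lbummkcgltiuwi'
Chunk 5: stream[45..46]='0' size=0 (terminator). Final body='aeg2nrj70f4lbummkcgltiuwi' (25 bytes)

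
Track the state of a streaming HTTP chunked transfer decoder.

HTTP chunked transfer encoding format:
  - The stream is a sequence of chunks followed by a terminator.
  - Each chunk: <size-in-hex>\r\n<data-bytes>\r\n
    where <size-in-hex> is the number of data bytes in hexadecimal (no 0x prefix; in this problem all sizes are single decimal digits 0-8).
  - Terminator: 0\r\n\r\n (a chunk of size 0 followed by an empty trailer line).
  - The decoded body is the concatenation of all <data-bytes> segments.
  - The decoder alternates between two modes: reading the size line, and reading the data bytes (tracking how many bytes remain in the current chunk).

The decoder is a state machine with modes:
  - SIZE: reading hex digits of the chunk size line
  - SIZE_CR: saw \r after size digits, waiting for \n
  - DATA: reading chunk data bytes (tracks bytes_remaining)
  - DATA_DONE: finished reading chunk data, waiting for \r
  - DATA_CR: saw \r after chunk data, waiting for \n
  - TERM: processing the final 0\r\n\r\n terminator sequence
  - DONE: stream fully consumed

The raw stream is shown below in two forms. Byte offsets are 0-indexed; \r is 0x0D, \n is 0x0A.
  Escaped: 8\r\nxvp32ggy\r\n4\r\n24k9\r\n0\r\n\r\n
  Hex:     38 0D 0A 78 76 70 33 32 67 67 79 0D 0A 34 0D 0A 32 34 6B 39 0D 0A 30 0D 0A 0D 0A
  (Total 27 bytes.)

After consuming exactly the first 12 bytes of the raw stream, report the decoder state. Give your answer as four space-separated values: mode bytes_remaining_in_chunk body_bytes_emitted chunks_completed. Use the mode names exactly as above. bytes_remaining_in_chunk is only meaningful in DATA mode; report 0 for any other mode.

Byte 0 = '8': mode=SIZE remaining=0 emitted=0 chunks_done=0
Byte 1 = 0x0D: mode=SIZE_CR remaining=0 emitted=0 chunks_done=0
Byte 2 = 0x0A: mode=DATA remaining=8 emitted=0 chunks_done=0
Byte 3 = 'x': mode=DATA remaining=7 emitted=1 chunks_done=0
Byte 4 = 'v': mode=DATA remaining=6 emitted=2 chunks_done=0
Byte 5 = 'p': mode=DATA remaining=5 emitted=3 chunks_done=0
Byte 6 = '3': mode=DATA remaining=4 emitted=4 chunks_done=0
Byte 7 = '2': mode=DATA remaining=3 emitted=5 chunks_done=0
Byte 8 = 'g': mode=DATA remaining=2 emitted=6 chunks_done=0
Byte 9 = 'g': mode=DATA remaining=1 emitted=7 chunks_done=0
Byte 10 = 'y': mode=DATA_DONE remaining=0 emitted=8 chunks_done=0
Byte 11 = 0x0D: mode=DATA_CR remaining=0 emitted=8 chunks_done=0

Answer: DATA_CR 0 8 0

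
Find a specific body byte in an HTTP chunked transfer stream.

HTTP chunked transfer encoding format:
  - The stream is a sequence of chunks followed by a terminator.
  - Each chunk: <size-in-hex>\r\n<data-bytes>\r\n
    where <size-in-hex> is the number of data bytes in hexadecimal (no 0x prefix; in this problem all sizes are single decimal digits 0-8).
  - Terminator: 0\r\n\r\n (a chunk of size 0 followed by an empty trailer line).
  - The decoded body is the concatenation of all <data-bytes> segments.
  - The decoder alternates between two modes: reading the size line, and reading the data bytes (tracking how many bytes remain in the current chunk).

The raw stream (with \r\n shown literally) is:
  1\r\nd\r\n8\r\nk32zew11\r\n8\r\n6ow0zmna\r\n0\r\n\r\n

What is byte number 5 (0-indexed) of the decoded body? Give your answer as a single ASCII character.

Chunk 1: stream[0..1]='1' size=0x1=1, data at stream[3..4]='d' -> body[0..1], body so far='d'
Chunk 2: stream[6..7]='8' size=0x8=8, data at stream[9..17]='k32zew11' -> body[1..9], body so far='dk32zew11'
Chunk 3: stream[19..20]='8' size=0x8=8, data at stream[22..30]='6ow0zmna' -> body[9..17], body so far='dk32zew116ow0zmna'
Chunk 4: stream[32..33]='0' size=0 (terminator). Final body='dk32zew116ow0zmna' (17 bytes)
Body byte 5 = 'e'

Answer: e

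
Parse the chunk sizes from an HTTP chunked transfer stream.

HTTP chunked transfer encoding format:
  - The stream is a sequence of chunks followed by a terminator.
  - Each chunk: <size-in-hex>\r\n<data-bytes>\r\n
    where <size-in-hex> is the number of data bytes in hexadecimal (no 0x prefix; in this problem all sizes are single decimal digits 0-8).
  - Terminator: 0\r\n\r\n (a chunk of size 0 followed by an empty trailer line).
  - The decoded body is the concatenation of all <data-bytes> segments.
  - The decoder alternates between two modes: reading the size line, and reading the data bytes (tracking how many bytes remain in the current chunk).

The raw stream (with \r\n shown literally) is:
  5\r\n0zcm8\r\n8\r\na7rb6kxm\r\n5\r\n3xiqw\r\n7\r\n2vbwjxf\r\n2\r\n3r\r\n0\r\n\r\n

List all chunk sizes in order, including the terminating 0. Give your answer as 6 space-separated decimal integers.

Answer: 5 8 5 7 2 0

Derivation:
Chunk 1: stream[0..1]='5' size=0x5=5, data at stream[3..8]='0zcm8' -> body[0..5], body so far='0zcm8'
Chunk 2: stream[10..11]='8' size=0x8=8, data at stream[13..21]='a7rb6kxm' -> body[5..13], body so far='0zcm8a7rb6kxm'
Chunk 3: stream[23..24]='5' size=0x5=5, data at stream[26..31]='3xiqw' -> body[13..18], body so far='0zcm8a7rb6kxm3xiqw'
Chunk 4: stream[33..34]='7' size=0x7=7, data at stream[36..43]='2vbwjxf' -> body[18..25], body so far='0zcm8a7rb6kxm3xiqw2vbwjxf'
Chunk 5: stream[45..46]='2' size=0x2=2, data at stream[48..50]='3r' -> body[25..27], body so far='0zcm8a7rb6kxm3xiqw2vbwjxf3r'
Chunk 6: stream[52..53]='0' size=0 (terminator). Final body='0zcm8a7rb6kxm3xiqw2vbwjxf3r' (27 bytes)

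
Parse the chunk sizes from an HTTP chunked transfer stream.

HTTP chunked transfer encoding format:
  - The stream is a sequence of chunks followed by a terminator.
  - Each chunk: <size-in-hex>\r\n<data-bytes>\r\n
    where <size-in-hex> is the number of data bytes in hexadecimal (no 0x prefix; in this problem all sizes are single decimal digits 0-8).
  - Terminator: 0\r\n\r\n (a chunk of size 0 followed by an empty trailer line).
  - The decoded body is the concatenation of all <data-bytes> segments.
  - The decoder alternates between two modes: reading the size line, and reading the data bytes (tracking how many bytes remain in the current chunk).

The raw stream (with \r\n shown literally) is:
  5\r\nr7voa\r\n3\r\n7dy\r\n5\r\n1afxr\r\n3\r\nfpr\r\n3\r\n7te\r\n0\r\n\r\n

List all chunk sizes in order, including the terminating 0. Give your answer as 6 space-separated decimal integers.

Answer: 5 3 5 3 3 0

Derivation:
Chunk 1: stream[0..1]='5' size=0x5=5, data at stream[3..8]='r7voa' -> body[0..5], body so far='r7voa'
Chunk 2: stream[10..11]='3' size=0x3=3, data at stream[13..16]='7dy' -> body[5..8], body so far='r7voa7dy'
Chunk 3: stream[18..19]='5' size=0x5=5, data at stream[21..26]='1afxr' -> body[8..13], body so far='r7voa7dy1afxr'
Chunk 4: stream[28..29]='3' size=0x3=3, data at stream[31..34]='fpr' -> body[13..16], body so far='r7voa7dy1afxrfpr'
Chunk 5: stream[36..37]='3' size=0x3=3, data at stream[39..42]='7te' -> body[16..19], body so far='r7voa7dy1afxrfpr7te'
Chunk 6: stream[44..45]='0' size=0 (terminator). Final body='r7voa7dy1afxrfpr7te' (19 bytes)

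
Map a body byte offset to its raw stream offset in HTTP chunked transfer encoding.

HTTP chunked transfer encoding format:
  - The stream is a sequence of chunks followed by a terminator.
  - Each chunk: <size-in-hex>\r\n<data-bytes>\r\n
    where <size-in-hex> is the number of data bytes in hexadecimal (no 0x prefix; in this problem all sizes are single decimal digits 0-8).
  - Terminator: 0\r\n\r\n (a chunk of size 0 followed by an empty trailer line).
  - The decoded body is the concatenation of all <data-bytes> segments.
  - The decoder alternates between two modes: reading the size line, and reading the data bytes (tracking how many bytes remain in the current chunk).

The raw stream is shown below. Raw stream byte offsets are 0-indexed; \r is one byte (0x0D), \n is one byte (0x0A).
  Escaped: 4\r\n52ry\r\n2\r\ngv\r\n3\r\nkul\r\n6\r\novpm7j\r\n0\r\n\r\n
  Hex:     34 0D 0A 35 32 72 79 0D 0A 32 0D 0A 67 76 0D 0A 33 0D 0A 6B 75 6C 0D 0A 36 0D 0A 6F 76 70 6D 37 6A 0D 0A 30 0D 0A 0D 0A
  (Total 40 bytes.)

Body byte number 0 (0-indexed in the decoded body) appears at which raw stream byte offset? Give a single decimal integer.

Answer: 3

Derivation:
Chunk 1: stream[0..1]='4' size=0x4=4, data at stream[3..7]='52ry' -> body[0..4], body so far='52ry'
Chunk 2: stream[9..10]='2' size=0x2=2, data at stream[12..14]='gv' -> body[4..6], body so far='52rygv'
Chunk 3: stream[16..17]='3' size=0x3=3, data at stream[19..22]='kul' -> body[6..9], body so far='52rygvkul'
Chunk 4: stream[24..25]='6' size=0x6=6, data at stream[27..33]='ovpm7j' -> body[9..15], body so far='52rygvkulovpm7j'
Chunk 5: stream[35..36]='0' size=0 (terminator). Final body='52rygvkulovpm7j' (15 bytes)
Body byte 0 at stream offset 3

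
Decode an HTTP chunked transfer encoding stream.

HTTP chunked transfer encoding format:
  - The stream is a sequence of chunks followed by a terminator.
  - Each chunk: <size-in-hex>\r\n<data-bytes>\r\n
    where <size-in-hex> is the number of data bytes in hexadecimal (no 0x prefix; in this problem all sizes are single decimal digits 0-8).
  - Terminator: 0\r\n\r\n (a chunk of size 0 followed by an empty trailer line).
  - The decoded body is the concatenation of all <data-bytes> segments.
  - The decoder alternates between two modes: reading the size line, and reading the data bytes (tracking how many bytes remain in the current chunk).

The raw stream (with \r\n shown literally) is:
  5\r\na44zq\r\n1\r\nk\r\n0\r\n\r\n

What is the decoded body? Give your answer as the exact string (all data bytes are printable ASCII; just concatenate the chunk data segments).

Answer: a44zqk

Derivation:
Chunk 1: stream[0..1]='5' size=0x5=5, data at stream[3..8]='a44zq' -> body[0..5], body so far='a44zq'
Chunk 2: stream[10..11]='1' size=0x1=1, data at stream[13..14]='k' -> body[5..6], body so far='a44zqk'
Chunk 3: stream[16..17]='0' size=0 (terminator). Final body='a44zqk' (6 bytes)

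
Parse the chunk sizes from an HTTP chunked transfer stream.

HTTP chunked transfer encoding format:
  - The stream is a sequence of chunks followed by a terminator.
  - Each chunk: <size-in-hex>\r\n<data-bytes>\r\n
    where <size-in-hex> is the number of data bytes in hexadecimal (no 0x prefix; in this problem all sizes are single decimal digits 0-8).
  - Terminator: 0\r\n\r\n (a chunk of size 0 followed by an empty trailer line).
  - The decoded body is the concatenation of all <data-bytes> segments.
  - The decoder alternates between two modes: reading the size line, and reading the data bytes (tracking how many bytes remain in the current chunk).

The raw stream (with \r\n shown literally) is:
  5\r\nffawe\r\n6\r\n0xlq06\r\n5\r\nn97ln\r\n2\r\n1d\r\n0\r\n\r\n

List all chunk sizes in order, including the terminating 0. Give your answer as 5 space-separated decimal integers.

Chunk 1: stream[0..1]='5' size=0x5=5, data at stream[3..8]='ffawe' -> body[0..5], body so far='ffawe'
Chunk 2: stream[10..11]='6' size=0x6=6, data at stream[13..19]='0xlq06' -> body[5..11], body so far='ffawe0xlq06'
Chunk 3: stream[21..22]='5' size=0x5=5, data at stream[24..29]='n97ln' -> body[11..16], body so far='ffawe0xlq06n97ln'
Chunk 4: stream[31..32]='2' size=0x2=2, data at stream[34..36]='1d' -> body[16..18], body so far='ffawe0xlq06n97ln1d'
Chunk 5: stream[38..39]='0' size=0 (terminator). Final body='ffawe0xlq06n97ln1d' (18 bytes)

Answer: 5 6 5 2 0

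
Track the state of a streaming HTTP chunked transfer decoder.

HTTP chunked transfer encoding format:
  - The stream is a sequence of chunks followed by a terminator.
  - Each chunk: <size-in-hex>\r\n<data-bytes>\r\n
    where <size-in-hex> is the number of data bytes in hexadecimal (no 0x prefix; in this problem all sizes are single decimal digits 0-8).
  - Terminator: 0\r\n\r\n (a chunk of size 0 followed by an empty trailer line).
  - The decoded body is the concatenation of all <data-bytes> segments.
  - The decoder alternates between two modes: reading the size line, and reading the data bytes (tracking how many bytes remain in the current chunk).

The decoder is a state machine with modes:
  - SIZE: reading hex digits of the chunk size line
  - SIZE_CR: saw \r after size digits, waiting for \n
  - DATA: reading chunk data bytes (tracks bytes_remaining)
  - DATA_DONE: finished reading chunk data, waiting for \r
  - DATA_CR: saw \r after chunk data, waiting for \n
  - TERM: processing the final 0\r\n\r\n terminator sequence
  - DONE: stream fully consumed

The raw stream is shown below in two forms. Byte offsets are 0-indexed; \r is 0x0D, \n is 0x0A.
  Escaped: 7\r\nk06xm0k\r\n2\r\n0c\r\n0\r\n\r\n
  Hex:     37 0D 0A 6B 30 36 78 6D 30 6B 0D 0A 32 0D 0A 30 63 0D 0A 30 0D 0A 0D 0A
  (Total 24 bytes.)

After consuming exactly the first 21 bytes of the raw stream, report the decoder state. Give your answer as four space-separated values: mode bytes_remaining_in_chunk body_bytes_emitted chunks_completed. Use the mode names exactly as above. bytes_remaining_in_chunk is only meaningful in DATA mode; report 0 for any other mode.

Answer: SIZE_CR 0 9 2

Derivation:
Byte 0 = '7': mode=SIZE remaining=0 emitted=0 chunks_done=0
Byte 1 = 0x0D: mode=SIZE_CR remaining=0 emitted=0 chunks_done=0
Byte 2 = 0x0A: mode=DATA remaining=7 emitted=0 chunks_done=0
Byte 3 = 'k': mode=DATA remaining=6 emitted=1 chunks_done=0
Byte 4 = '0': mode=DATA remaining=5 emitted=2 chunks_done=0
Byte 5 = '6': mode=DATA remaining=4 emitted=3 chunks_done=0
Byte 6 = 'x': mode=DATA remaining=3 emitted=4 chunks_done=0
Byte 7 = 'm': mode=DATA remaining=2 emitted=5 chunks_done=0
Byte 8 = '0': mode=DATA remaining=1 emitted=6 chunks_done=0
Byte 9 = 'k': mode=DATA_DONE remaining=0 emitted=7 chunks_done=0
Byte 10 = 0x0D: mode=DATA_CR remaining=0 emitted=7 chunks_done=0
Byte 11 = 0x0A: mode=SIZE remaining=0 emitted=7 chunks_done=1
Byte 12 = '2': mode=SIZE remaining=0 emitted=7 chunks_done=1
Byte 13 = 0x0D: mode=SIZE_CR remaining=0 emitted=7 chunks_done=1
Byte 14 = 0x0A: mode=DATA remaining=2 emitted=7 chunks_done=1
Byte 15 = '0': mode=DATA remaining=1 emitted=8 chunks_done=1
Byte 16 = 'c': mode=DATA_DONE remaining=0 emitted=9 chunks_done=1
Byte 17 = 0x0D: mode=DATA_CR remaining=0 emitted=9 chunks_done=1
Byte 18 = 0x0A: mode=SIZE remaining=0 emitted=9 chunks_done=2
Byte 19 = '0': mode=SIZE remaining=0 emitted=9 chunks_done=2
Byte 20 = 0x0D: mode=SIZE_CR remaining=0 emitted=9 chunks_done=2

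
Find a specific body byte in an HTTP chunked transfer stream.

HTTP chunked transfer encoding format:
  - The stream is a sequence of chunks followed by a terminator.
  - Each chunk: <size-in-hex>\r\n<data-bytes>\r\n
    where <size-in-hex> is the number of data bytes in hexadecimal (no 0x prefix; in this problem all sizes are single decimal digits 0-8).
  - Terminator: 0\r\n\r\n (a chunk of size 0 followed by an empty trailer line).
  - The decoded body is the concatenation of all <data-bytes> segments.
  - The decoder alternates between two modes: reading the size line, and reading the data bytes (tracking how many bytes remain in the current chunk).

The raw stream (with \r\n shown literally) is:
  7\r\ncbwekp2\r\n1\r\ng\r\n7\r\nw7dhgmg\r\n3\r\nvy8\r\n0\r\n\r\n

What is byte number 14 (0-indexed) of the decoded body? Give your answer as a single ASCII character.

Answer: g

Derivation:
Chunk 1: stream[0..1]='7' size=0x7=7, data at stream[3..10]='cbwekp2' -> body[0..7], body so far='cbwekp2'
Chunk 2: stream[12..13]='1' size=0x1=1, data at stream[15..16]='g' -> body[7..8], body so far='cbwekp2g'
Chunk 3: stream[18..19]='7' size=0x7=7, data at stream[21..28]='w7dhgmg' -> body[8..15], body so far='cbwekp2gw7dhgmg'
Chunk 4: stream[30..31]='3' size=0x3=3, data at stream[33..36]='vy8' -> body[15..18], body so far='cbwekp2gw7dhgmgvy8'
Chunk 5: stream[38..39]='0' size=0 (terminator). Final body='cbwekp2gw7dhgmgvy8' (18 bytes)
Body byte 14 = 'g'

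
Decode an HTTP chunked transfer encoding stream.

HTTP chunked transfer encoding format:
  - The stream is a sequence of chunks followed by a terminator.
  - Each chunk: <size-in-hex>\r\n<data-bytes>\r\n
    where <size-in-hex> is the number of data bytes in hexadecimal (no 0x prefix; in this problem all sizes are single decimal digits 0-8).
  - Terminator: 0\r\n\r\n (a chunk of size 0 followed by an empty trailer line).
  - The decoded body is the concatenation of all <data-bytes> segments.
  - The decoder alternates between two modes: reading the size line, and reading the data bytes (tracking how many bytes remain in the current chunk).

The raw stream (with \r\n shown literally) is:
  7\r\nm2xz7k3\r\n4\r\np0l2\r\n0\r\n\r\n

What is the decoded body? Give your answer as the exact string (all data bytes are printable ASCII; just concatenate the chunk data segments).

Chunk 1: stream[0..1]='7' size=0x7=7, data at stream[3..10]='m2xz7k3' -> body[0..7], body so far='m2xz7k3'
Chunk 2: stream[12..13]='4' size=0x4=4, data at stream[15..19]='p0l2' -> body[7..11], body so far='m2xz7k3p0l2'
Chunk 3: stream[21..22]='0' size=0 (terminator). Final body='m2xz7k3p0l2' (11 bytes)

Answer: m2xz7k3p0l2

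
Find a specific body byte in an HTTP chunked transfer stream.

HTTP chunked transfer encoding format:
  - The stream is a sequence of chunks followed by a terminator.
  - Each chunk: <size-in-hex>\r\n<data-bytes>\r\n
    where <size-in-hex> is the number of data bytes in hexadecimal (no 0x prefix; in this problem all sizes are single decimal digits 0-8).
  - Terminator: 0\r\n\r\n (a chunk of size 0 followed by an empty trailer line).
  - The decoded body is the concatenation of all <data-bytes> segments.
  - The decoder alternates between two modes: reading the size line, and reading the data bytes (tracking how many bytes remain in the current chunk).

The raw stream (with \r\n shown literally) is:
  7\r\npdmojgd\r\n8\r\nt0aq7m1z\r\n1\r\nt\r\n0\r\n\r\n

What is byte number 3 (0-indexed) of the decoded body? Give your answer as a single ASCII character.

Answer: o

Derivation:
Chunk 1: stream[0..1]='7' size=0x7=7, data at stream[3..10]='pdmojgd' -> body[0..7], body so far='pdmojgd'
Chunk 2: stream[12..13]='8' size=0x8=8, data at stream[15..23]='t0aq7m1z' -> body[7..15], body so far='pdmojgdt0aq7m1z'
Chunk 3: stream[25..26]='1' size=0x1=1, data at stream[28..29]='t' -> body[15..16], body so far='pdmojgdt0aq7m1zt'
Chunk 4: stream[31..32]='0' size=0 (terminator). Final body='pdmojgdt0aq7m1zt' (16 bytes)
Body byte 3 = 'o'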